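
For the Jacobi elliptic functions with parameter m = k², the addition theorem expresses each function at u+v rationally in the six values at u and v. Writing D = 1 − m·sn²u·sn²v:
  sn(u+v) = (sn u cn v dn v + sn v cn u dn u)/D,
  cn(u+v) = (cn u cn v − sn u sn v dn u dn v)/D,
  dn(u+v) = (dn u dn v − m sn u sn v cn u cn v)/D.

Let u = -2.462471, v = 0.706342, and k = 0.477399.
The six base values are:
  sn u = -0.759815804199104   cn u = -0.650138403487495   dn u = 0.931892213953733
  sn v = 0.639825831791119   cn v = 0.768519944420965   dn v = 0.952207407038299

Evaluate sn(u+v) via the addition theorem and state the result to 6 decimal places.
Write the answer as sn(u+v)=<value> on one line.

m = k² = 0.227909805201
D = 1 − m·sn²u·sn²v = 0.9461354302616077
sn(u+v) = (sn u·cn v·dn v + sn v·cn u·dn u)/D = -0.9436700837774953/0.9461354302616077 = -0.9973942985271879

sn(u+v)=-0.997394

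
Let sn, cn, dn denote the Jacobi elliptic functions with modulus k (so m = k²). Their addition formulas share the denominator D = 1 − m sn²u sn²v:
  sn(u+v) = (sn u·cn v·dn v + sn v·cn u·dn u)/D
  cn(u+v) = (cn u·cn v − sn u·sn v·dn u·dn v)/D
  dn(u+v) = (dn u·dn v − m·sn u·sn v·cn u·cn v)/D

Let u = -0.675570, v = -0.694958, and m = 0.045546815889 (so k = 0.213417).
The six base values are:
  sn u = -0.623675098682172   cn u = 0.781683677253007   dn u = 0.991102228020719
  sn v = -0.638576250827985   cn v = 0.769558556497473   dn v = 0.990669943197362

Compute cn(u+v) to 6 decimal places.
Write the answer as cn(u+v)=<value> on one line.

m = k² = 0.045546815889
D = 1 − m·sn²u·sn²v = 0.9927756237566873
cn(u+v) = (cn u·cn v − sn u·sn v·dn u·dn v)/D = 0.2105136834129656/0.9927756237566873 = 0.2120455804669908

cn(u+v)=0.212046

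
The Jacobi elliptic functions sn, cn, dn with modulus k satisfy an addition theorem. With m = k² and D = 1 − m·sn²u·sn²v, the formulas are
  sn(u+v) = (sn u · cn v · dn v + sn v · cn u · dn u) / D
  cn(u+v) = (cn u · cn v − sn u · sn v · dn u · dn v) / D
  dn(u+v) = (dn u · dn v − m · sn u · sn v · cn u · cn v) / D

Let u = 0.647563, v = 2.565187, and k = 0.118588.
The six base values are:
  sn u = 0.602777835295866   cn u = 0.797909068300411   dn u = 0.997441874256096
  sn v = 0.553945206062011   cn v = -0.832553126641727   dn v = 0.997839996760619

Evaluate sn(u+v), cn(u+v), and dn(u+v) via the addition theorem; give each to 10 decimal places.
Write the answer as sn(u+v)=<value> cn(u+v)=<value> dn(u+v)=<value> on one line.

m = k² = 0.014063113744
D = 1 − m·sn²u·sn²v = 0.9984320592225197
sn(u+v) = (sn u·cn v·dn v + sn v·cn u·dn u)/D = -0.05989336850257461/0.9984320592225197 = -0.05998742523273306
cn(u+v) = (cn u·cn v − sn u·sn v·dn u·dn v)/D = -0.9966340157212857/0.9984320592225197 = -0.9981991328457199
dn(u+v) = (dn u·dn v − m·sn u·sn v·cn u·cn v)/D = 0.998406795581063/0.9984320592225197 = 0.999974696684443

sn(u+v)=-0.0599874252 cn(u+v)=-0.9981991328 dn(u+v)=0.9999746967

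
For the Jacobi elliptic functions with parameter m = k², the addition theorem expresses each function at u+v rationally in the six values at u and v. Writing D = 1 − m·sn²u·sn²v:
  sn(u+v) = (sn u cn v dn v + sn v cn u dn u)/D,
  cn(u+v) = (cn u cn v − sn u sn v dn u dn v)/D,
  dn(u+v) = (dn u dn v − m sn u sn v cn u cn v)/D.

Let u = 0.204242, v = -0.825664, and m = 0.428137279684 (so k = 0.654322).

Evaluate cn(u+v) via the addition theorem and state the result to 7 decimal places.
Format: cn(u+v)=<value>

sn u = 0.2022350794385514, cn u = 0.979337006675681, dn u = 0.9912061348106595
sn v = -0.7109726665638975, cn v = 0.7032196437806761, dn v = 0.8852029455550574
m = k² = 0.428137279684
D = 1 − m·sn²u·sn²v = 0.991148806517692
cn(u+v) = (cn u·cn v − sn u·sn v·dn u·dn v)/D = 0.8148474366013432/0.991148806517692 = 0.8221242171135058

cn(u+v)=0.8221242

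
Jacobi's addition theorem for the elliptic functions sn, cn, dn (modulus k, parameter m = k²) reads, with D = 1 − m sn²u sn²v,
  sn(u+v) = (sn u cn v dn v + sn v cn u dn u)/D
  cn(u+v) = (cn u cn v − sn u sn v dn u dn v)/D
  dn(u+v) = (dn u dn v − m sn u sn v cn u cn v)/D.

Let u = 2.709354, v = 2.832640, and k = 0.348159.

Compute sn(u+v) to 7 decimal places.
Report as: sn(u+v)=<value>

sn u = 0.5069340568262092, cn u = -0.8619848386310061, dn u = 0.9843017779091764
sn v = 0.3985094655008163, cn v = -0.9171642197045487, dn v = 0.9903281881044016
m = k² = 0.121214689281
D = 1 − m·sn²u·sn²v = 0.9950530733251141
sn(u+v) = (sn u·cn v·dn v + sn v·cn u·dn u)/D = -0.7985615841438167/0.9950530733251141 = -0.802531649367513

sn(u+v)=-0.8025316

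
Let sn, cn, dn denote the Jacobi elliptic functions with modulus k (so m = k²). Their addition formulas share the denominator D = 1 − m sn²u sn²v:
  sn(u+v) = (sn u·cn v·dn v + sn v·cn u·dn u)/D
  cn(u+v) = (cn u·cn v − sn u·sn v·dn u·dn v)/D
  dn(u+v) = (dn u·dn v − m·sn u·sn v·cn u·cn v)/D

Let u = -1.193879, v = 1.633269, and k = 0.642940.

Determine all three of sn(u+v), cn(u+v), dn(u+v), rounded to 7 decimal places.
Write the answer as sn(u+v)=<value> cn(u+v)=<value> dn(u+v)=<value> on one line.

sn u = -0.8938956773821947, cn u = 0.4482750472170264, dn u = 0.8183492179262082
sn v = 0.9930618530461298, cn v = 0.1175931801788986, dn v = 0.7696390886314649
m = k² = 0.4133718436
D = 1 − m·sn²u·sn²v = 0.6742629454374493
sn(u+v) = (sn u·cn v·dn v + sn v·cn u·dn u)/D = 0.283398896354024/0.6742629454374493 = 0.4203091661371961
cn(u+v) = (cn u·cn v − sn u·sn v·dn u·dn v)/D = 0.6118133580883192/0.6742629454374493 = 0.9073809590580215
dn(u+v) = (dn u·dn v − m·sn u·sn v·cn u·cn v)/D = 0.6491768534581628/0.6742629454374493 = 0.9627947937091351

sn(u+v)=0.4203092 cn(u+v)=0.9073810 dn(u+v)=0.9627948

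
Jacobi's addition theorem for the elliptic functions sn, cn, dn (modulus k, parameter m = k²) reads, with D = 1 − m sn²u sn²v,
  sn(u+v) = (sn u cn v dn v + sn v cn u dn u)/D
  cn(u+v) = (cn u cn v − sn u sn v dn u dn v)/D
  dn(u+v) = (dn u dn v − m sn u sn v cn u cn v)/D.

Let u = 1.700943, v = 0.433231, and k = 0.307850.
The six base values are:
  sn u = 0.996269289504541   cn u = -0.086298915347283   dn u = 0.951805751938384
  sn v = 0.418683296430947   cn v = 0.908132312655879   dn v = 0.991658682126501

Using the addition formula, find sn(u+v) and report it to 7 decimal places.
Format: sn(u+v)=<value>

m = k² = 0.0947716225
D = 1 − m·sn²u·sn²v = 0.983510667633891
sn(u+v) = (sn u·cn v·dn v + sn v·cn u·dn u)/D = 0.8628070099098323/0.983510667633891 = 0.8772726502149235

sn(u+v)=0.8772727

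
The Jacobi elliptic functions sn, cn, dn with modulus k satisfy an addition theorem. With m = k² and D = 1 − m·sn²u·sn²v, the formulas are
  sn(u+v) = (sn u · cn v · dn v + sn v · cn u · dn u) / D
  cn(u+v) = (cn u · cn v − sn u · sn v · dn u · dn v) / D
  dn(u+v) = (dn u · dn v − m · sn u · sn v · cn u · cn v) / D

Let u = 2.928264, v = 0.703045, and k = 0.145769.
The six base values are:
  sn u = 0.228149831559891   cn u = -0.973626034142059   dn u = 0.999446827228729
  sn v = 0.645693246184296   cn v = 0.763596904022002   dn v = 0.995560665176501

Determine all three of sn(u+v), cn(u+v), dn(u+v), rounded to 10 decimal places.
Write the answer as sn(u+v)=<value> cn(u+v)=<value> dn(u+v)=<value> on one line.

sn(u+v)=-0.4550847395 cn(u+v)=-0.8904481343 dn(u+v)=0.9977972588

m = k² = 0.021248601361
D = 1 − m·sn²u·sn²v = 0.9995388702503869
sn(u+v) = (sn u·cn v·dn v + sn v·cn u·dn u)/D = -0.454874886370098/0.9995388702503869 = -0.4550847394820681
cn(u+v) = (cn u·cn v − sn u·sn v·dn u·dn v)/D = -0.890037522181627/0.9995388702503869 = -0.8904481343068434
dn(u+v) = (dn u·dn v − m·sn u·sn v·cn u·cn v)/D = 0.9973371447698235/0.9995388702503869 = 0.9977972587699247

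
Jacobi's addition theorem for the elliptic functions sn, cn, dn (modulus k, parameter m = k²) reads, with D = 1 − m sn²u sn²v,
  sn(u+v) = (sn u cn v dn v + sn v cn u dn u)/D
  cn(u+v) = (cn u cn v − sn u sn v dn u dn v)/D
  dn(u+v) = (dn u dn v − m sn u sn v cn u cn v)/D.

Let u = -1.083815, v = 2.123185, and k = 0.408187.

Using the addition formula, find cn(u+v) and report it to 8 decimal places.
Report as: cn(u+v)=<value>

sn u = -0.8703633324534314, cn u = 0.4924100623672891, dn u = 0.9347633488084294
sn v = 0.9043660083488538, cn v = -0.4267576864488335, dn v = 0.9293696502749716
m = k² = 0.166616626969
D = 1 − m·sn²u·sn²v = 0.896769513999746
cn(u+v) = (cn u·cn v − sn u·sn v·dn u·dn v)/D = 0.4736694825054121/0.896769513999746 = 0.5281953446351726

cn(u+v)=0.52819534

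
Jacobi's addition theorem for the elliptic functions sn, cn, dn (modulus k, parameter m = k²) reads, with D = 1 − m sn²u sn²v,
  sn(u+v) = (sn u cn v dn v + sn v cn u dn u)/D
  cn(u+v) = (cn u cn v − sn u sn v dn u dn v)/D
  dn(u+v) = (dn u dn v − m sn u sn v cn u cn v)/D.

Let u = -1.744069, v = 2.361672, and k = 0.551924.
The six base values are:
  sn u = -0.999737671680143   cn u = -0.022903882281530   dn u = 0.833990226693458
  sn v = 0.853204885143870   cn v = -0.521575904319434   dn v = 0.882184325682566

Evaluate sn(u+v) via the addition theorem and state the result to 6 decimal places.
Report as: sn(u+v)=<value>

m = k² = 0.304620101776
D = 1 − m·sn²u·sn²v = 0.778365512257692
sn(u+v) = (sn u·cn v·dn v + sn v·cn u·dn u)/D = 0.4437077929823036/0.778365512257692 = 0.5700506844082862

sn(u+v)=0.570051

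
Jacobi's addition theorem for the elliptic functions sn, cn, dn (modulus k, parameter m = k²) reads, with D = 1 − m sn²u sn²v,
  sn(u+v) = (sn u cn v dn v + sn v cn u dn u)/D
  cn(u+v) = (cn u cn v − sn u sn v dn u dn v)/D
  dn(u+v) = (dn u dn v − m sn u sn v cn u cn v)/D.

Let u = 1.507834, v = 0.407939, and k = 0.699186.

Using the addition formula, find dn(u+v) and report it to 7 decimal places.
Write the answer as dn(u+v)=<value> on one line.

sn u = 0.9706004727360454, cn u = 0.2406963280246816, dn u = 0.7344800659791871
sn v = 0.391818911818886, cn v = 0.9200423579059086, dn v = 0.9617427113231512
m = k² = 0.488861062596
D = 1 − m·sn²u·sn²v = 0.9292970991497538
dn(u+v) = (dn u·dn v − m·sn u·sn v·cn u·cn v)/D = 0.6652101144061283/0.9292970991497538 = 0.715820715479207

dn(u+v)=0.7158207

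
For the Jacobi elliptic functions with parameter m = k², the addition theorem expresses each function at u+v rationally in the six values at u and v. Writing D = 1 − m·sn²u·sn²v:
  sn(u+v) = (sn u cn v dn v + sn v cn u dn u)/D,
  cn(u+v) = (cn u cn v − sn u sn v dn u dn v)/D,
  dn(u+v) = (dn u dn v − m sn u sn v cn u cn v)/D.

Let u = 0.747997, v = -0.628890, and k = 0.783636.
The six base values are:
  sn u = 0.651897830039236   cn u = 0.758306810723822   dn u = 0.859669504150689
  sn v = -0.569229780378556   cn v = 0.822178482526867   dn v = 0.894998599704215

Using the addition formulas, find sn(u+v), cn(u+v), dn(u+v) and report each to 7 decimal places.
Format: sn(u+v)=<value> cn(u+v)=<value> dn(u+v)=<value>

m = k² = 0.614085380496
D = 1 − m·sn²u·sn²v = 0.9154403736874108
sn(u+v) = (sn u·cn v·dn v + sn v·cn u·dn u)/D = 0.1086210536111825/0.9154403736874108 = 0.1186544276757807
cn(u+v) = (cn u·cn v − sn u·sn v·dn u·dn v)/D = 0.9089733464130524/0.9154403736874108 = 0.9929356105976525
dn(u+v) = (dn u·dn v − m·sn u·sn v·cn u·cn v)/D = 0.9114745037431018/0.9154403736874108 = 0.995667800920409

sn(u+v)=0.1186544 cn(u+v)=0.9929356 dn(u+v)=0.9956678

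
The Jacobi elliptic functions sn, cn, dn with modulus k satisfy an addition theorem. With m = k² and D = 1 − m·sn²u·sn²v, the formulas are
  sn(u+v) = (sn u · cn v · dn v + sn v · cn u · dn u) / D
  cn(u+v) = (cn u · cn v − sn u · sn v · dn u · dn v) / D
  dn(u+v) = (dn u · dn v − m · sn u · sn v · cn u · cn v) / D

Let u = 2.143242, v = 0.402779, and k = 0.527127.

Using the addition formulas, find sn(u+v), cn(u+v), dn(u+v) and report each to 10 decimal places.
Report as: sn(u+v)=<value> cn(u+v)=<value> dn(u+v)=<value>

sn(u+v)=0.7388227822 cn(u+v)=-0.6738997674 dn(u+v)=0.9210461555

sn u = 0.9290407271402536, cn u = -0.3699774686581723, dn u = 0.8718783863699144
sn v = 0.3892850778601204, cn v = 0.9211173259446595, dn v = 0.9787195012236692
m = k² = 0.277862874129
D = 1 − m·sn²u·sn²v = 0.963655764101639
sn(u+v) = (sn u·cn v·dn v + sn v·cn u·dn u)/D = 0.7119708326902021/0.963655764101639 = 0.7388227821725652
cn(u+v) = (cn u·cn v − sn u·sn v·dn u·dn v)/D = -0.6494073953110898/0.963655764101639 = -0.673899767430432
dn(u+v) = (dn u·dn v − m·sn u·sn v·cn u·cn v)/D = 0.8875714367944247/0.963655764101639 = 0.9210461555448242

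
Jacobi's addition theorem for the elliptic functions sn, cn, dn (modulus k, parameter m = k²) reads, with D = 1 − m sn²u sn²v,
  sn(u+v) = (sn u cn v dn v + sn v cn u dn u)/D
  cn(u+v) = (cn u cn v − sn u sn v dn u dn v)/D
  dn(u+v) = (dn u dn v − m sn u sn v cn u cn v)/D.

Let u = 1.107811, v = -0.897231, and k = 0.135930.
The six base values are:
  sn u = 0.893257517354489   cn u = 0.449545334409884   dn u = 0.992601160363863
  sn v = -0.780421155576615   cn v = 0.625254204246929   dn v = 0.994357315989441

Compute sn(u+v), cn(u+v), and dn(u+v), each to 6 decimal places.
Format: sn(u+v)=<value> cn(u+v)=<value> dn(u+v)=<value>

sn(u+v)=0.208999 cn(u+v)=0.977916 dn(u+v)=0.999596

m = k² = 0.0184769649
D = 1 − m·sn²u·sn²v = 0.9910207087032535
sn(u+v) = (sn u·cn v·dn v + sn v·cn u·dn u)/D = 0.2071225859647387/0.9910207087032535 = 0.2089992511213592
cn(u+v) = (cn u·cn v − sn u·sn v·dn u·dn v)/D = 0.9691348097462903/0.9910207087032535 = 0.9779158005834199
dn(u+v) = (dn u·dn v − m·sn u·sn v·cn u·cn v)/D = 0.9906207082507312/0.9910207087032535 = 0.9995963752835744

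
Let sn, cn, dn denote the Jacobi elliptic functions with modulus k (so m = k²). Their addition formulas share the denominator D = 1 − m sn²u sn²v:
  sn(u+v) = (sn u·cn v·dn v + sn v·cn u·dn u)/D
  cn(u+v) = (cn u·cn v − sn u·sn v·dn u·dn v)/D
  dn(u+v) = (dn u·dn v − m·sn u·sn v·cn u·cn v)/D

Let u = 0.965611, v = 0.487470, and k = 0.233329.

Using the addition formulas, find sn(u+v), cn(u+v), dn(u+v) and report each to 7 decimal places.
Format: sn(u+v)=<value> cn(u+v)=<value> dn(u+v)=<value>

sn(u+v)=0.9907742 cn(u+v)=0.1355230 dn(u+v)=0.9729119

sn u = 0.8185267252473104, cn u = 0.5744684500091489, dn u = 0.981592756338129
sn v = 0.4675068182397192, cn v = 0.883989465378052, dn v = 0.9940326560421294
m = k² = 0.054442422241
D = 1 − m·sn²u·sn²v = 0.9920277838441416
sn(u+v) = (sn u·cn v·dn v + sn v·cn u·dn u)/D = 0.9828755392857739/0.9920277838441416 = 0.9907742054129751
cn(u+v) = (cn u·cn v − sn u·sn v·dn u·dn v)/D = 0.1344425460649192/0.9920277838441416 = 0.1355229644314494
dn(u+v) = (dn u·dn v − m·sn u·sn v·cn u·cn v)/D = 0.9651555992864598/0.9920277838441416 = 0.9729118629585644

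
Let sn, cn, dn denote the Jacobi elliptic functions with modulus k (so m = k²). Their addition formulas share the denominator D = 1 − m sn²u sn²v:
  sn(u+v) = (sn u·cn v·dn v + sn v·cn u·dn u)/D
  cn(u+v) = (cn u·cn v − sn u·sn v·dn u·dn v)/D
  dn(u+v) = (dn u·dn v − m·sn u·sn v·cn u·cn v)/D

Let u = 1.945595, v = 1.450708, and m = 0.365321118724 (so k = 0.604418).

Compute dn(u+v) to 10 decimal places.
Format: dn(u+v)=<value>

sn u = 0.9883469681778489, cn u = -0.1522178389468663, dn u = 0.8019622624624424
sn v = 0.9705893166763005, cn v = 0.2407413100276563, dn v = 0.8098466337853195
m = k² = 0.365321118724
D = 1 − m·sn²u·sn²v = 0.6638255824606081
dn(u+v) = (dn u·dn v − m·sn u·sn v·cn u·cn v)/D = 0.6623085340651604/0.6638255824606081 = 0.9977146882622022

dn(u+v)=0.9977146883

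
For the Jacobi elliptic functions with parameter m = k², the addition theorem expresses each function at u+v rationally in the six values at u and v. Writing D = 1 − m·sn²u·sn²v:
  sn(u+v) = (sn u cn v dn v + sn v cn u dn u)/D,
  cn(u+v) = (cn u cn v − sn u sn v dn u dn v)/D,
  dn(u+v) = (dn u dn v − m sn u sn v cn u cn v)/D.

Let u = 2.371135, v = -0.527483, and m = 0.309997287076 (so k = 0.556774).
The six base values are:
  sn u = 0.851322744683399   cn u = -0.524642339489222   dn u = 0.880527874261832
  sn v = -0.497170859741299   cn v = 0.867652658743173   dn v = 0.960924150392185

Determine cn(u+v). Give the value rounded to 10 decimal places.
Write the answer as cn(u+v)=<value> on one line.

cn(u+v)=-0.1027928821

m = k² = 0.309997287076
D = 1 − m·sn²u·sn²v = 0.9444661608829034
cn(u+v) = (cn u·cn v − sn u·sn v·dn u·dn v)/D = -0.0970843986866684/0.9444661608829034 = -0.1027928820614518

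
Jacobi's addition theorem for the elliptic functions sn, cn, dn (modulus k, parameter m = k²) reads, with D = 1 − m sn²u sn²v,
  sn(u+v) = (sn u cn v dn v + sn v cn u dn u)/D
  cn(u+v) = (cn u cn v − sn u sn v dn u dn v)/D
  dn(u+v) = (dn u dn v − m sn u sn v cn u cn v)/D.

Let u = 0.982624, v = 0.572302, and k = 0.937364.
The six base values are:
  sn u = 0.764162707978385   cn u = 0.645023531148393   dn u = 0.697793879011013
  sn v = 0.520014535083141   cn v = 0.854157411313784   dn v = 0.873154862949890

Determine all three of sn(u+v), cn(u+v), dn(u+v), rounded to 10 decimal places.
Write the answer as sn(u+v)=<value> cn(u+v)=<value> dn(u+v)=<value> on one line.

sn(u+v)=0.9334949393 cn(u+v)=0.3585905720 dn(u+v)=0.4840785437

m = k² = 0.878651268496
D = 1 − m·sn²u·sn²v = 0.8612544107358054
sn(u+v) = (sn u·cn v·dn v + sn v·cn u·dn u)/D = 0.8039766338471302/0.8612544107358054 = 0.9334949392714976
cn(u+v) = (cn u·cn v − sn u·sn v·dn u·dn v)/D = 0.3088377118159585/0.8612544107358054 = 0.3585905720379482
dn(u+v) = (dn u·dn v − m·sn u·sn v·cn u·cn v)/D = 0.4169147808862368/0.8612544107358054 = 0.4840785436791542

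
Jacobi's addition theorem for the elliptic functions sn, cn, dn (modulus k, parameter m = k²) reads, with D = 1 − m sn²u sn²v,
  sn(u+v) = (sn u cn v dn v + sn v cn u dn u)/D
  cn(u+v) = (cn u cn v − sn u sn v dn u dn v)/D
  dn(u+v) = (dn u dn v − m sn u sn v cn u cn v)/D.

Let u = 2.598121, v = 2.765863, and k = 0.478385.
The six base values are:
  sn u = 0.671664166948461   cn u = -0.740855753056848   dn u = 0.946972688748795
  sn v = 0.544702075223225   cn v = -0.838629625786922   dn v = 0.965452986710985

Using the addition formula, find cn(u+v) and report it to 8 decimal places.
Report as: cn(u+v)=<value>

cn(u+v)=0.29587959

m = k² = 0.228852208225
D = 1 − m·sn²u·sn²v = 0.9693678467565142
cn(u+v) = (cn u·cn v − sn u·sn v·dn u·dn v)/D = 0.2868161591607635/0.9693678467565142 = 0.2958795880433261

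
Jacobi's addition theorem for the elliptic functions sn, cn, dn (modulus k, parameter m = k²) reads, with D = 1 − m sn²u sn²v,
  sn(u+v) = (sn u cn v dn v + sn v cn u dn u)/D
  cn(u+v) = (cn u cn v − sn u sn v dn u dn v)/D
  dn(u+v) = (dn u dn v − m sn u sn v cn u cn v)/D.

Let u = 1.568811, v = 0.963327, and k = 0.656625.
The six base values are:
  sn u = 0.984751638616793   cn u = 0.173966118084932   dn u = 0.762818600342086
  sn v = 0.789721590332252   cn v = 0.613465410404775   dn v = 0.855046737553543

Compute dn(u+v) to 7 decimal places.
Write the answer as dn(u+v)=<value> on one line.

m = k² = 0.431156390625
D = 1 − m·sn²u·sn²v = 0.7392428205320655
dn(u+v) = (dn u·dn v − m·sn u·sn v·cn u·cn v)/D = 0.616461438632418/0.7392428205320655 = 0.8339092670372148

dn(u+v)=0.8339093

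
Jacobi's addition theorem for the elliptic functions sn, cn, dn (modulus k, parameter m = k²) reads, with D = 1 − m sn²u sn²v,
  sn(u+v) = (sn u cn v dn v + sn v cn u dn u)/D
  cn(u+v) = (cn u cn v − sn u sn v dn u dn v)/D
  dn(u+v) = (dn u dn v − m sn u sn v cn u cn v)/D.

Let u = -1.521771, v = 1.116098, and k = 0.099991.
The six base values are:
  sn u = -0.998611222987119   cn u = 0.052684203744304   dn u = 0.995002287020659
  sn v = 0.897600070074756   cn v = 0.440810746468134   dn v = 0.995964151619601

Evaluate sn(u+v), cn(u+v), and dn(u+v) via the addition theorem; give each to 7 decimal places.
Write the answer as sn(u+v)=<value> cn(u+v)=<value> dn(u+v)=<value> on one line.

m = k² = 0.009998200081
D = 1 − m·sn²u·sn²v = 0.9919669501077046
sn(u+v) = (sn u·cn v·dn v + sn v·cn u·dn u)/D = -0.3913689775969159/0.9919669501077046 = -0.3945383236350993
cn(u+v) = (cn u·cn v − sn u·sn v·dn u·dn v)/D = 0.911498081995089/0.9919669501077046 = 0.9188794867572165
dn(u+v) = (dn u·dn v − m·sn u·sn v·cn u·cn v)/D = 0.991194738198675/0.9919669501077046 = 0.9992215346398933

sn(u+v)=-0.3945383 cn(u+v)=0.9188795 dn(u+v)=0.9992215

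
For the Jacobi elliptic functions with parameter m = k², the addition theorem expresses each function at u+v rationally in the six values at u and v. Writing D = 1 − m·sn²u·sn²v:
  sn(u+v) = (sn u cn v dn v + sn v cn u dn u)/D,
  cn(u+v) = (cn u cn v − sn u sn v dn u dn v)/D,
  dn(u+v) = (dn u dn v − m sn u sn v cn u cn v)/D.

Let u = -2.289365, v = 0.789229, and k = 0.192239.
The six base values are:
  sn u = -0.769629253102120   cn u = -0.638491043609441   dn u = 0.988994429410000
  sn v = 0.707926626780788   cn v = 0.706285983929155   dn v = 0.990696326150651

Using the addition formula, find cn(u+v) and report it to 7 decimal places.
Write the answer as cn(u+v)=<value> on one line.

m = k² = 0.036955833121
D = 1 − m·sn²u·sn²v = 0.9890295958964968
cn(u+v) = (cn u·cn v − sn u·sn v·dn u·dn v)/D = 0.08287424366633099/0.9890295958964968 = 0.08379349213631003

cn(u+v)=0.0837935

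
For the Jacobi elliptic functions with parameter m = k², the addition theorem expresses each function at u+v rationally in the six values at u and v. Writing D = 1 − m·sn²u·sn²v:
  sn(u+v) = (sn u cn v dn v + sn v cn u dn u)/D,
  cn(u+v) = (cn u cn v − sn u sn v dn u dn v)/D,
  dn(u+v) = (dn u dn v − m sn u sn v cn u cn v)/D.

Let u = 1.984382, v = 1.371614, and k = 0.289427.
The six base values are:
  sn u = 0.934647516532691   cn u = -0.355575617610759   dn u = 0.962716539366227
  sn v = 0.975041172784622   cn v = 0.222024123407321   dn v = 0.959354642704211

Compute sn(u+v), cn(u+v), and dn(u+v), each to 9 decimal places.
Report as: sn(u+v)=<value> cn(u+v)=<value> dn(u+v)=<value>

m = k² = 0.083767988329
D = 1 − m·sn²u·sn²v = 0.9304303676004268
sn(u+v) = (sn u·cn v·dn v + sn v·cn u·dn u)/D = -0.134694856208271/0.9304303676004268 = -0.1447661865934665
cn(u+v) = (cn u·cn v − sn u·sn v·dn u·dn v)/D = -0.9206291135218887/0.9304303676004268 = -0.9894658918927856
dn(u+v) = (dn u·dn v − m·sn u·sn v·cn u·cn v)/D = 0.9296133019228644/0.9304303676004268 = 0.9991218411328624

sn(u+v)=-0.144766187 cn(u+v)=-0.989465892 dn(u+v)=0.999121841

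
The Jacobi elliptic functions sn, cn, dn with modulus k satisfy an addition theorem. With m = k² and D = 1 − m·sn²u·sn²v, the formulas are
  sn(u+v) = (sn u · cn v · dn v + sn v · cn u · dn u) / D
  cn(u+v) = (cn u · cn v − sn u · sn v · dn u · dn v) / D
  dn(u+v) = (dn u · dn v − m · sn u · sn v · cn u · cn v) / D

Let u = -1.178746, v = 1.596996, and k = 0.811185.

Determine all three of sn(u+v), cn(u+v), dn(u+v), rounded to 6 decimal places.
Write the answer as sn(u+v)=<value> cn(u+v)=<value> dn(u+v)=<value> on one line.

sn u = -0.8641202998112678, cn u = 0.5032853141649224, dn u = 0.7131991868320035
sn v = 0.968716381602814, cn v = 0.2481704495187757, dn v = 0.6184702708615219
m = k² = 0.658021104225
D = 1 − m·sn²u·sn²v = 0.5389144352582554
sn(u+v) = (sn u·cn v·dn v + sn v·cn u·dn u)/D = 0.215083243741439/0.5389144352582554 = 0.3991046252794622
cn(u+v) = (cn u·cn v − sn u·sn v·dn u·dn v)/D = 0.4941335515742531/0.5389144352582554 = 0.9169053921100803
dn(u+v) = (dn u·dn v − m·sn u·sn v·cn u·cn v)/D = 0.5098903653605631/0.5389144352582554 = 0.9461434543244633

sn(u+v)=0.399105 cn(u+v)=0.916905 dn(u+v)=0.946143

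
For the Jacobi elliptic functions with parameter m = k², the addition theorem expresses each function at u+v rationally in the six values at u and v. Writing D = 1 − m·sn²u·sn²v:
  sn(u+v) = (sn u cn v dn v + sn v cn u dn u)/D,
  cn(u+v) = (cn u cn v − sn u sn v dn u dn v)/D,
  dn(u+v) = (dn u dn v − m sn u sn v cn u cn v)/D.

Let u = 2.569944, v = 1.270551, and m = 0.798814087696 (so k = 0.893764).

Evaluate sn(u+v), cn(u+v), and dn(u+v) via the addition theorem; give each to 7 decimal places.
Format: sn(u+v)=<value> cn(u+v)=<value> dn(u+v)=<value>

sn u = 0.9897424485489097, cn u = -0.1428631706928303, dn u = 0.4663578201359353
sn v = 0.8786178220922094, cn v = 0.4775256251783173, dn v = 0.6191446244826906
m = k² = 0.798814087696
D = 1 − m·sn²u·sn²v = 0.3959260246955812
sn(u+v) = (sn u·cn v·dn v + sn v·cn u·dn u)/D = 0.2340864767023049/0.3959260246955812 = 0.5912379134013453
cn(u+v) = (cn u·cn v − sn u·sn v·dn u·dn v)/D = -0.3193132293788455/0.3959260246955812 = -0.8064971976125046
dn(u+v) = (dn u·dn v − m·sn u·sn v·cn u·cn v)/D = 0.3361327386457392/0.3959260246955812 = 0.84897864166465

sn(u+v)=0.5912379 cn(u+v)=-0.8064972 dn(u+v)=0.8489786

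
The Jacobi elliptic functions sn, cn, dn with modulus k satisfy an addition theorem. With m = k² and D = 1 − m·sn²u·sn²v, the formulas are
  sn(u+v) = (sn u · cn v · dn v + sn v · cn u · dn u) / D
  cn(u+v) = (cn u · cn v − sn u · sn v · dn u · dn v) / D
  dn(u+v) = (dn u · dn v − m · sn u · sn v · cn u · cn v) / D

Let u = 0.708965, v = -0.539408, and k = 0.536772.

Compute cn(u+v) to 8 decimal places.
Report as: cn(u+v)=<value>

sn u = 0.6392794430963556, cn u = 0.7689745077923022, dn u = 0.9392816014984981
sn v = -0.5075342793500305, cn v = 0.8616315658590075, dn v = 0.9621755512743849
m = k² = 0.288124179984
D = 1 − m·sn²u·sn²v = 0.9696686356583606
cn(u+v) = (cn u·cn v − sn u·sn v·dn u·dn v)/D = 0.955801259005216/0.9696686356583606 = 0.9856988499543153

cn(u+v)=0.98569885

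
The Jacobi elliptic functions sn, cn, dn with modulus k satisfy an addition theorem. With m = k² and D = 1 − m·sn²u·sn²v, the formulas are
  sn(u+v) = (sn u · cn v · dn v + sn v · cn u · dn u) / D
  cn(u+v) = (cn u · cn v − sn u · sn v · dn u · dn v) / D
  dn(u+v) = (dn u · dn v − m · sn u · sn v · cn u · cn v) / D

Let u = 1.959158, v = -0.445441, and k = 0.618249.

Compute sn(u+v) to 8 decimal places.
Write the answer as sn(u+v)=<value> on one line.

sn(u+v)=0.98034243

sn u = 0.9883704150700488, cn u = -0.152065520793701, dn u = 0.7915850384918567
sn v = -0.4259819245634782, cn v = 0.9047316728982108, dn v = 0.9646968350180355
m = k² = 0.382231826001
D = 1 − m·sn²u·sn²v = 0.9322438591480276
sn(u+v) = (sn u·cn v·dn v + sn v·cn u·dn u)/D = 0.913918208468652/0.9322438591480276 = 0.9803424281108987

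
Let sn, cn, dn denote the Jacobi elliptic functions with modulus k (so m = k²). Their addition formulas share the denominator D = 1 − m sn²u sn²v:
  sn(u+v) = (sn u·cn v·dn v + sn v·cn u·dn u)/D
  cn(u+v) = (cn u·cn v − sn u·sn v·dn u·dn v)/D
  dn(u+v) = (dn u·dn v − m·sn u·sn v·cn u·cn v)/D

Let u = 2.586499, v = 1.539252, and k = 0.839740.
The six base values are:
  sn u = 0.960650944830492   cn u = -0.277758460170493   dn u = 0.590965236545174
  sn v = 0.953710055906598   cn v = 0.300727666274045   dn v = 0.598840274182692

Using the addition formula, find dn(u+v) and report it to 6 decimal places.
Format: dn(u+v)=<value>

dn(u+v)=0.999427

m = k² = 0.7051632676
D = 1 − m·sn²u·sn²v = 0.4080927851103946
dn(u+v) = (dn u·dn v − m·sn u·sn v·cn u·cn v)/D = 0.4078588036904461/0.4080927851103946 = 0.999426646516465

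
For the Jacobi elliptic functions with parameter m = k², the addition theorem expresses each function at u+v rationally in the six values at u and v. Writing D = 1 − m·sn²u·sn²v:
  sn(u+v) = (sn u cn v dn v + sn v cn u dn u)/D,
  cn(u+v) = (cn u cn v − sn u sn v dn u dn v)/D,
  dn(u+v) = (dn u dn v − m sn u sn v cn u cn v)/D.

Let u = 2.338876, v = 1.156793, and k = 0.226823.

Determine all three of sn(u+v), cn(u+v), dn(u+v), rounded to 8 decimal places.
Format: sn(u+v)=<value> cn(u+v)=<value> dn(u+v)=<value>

sn u = 0.7445546036846883, cn u = -0.667561564300954, dn u = 0.9856362581110186
sn v = 0.9113916594208253, cn v = 0.4115400869151807, dn v = 0.9783991740279126
m = k² = 0.051448673329
D = 1 − m·sn²u·sn²v = 0.9763093276352964
sn(u+v) = (sn u·cn v·dn v + sn v·cn u·dn u)/D = -0.2998757276582989/0.9763093276352964 = -0.3071523739147542
cn(u+v) = (cn u·cn v − sn u·sn v·dn u·dn v)/D = -0.9291148751306753/0.9763093276352964 = -0.9516603486530954
dn(u+v) = (dn u·dn v − m·sn u·sn v·cn u·cn v)/D = 0.9739370400707575/0.9763093276352964 = 0.9975701475983182

sn(u+v)=-0.30715237 cn(u+v)=-0.95166035 dn(u+v)=0.99757015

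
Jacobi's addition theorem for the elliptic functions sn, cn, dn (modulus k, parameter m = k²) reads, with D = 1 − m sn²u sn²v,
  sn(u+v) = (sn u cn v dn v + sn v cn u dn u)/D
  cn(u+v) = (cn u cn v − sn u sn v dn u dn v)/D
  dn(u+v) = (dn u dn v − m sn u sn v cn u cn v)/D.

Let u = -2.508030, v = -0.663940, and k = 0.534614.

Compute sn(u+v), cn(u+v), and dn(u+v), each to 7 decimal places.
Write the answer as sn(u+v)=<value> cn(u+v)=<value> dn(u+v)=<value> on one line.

sn(u+v)=-0.2364896 cn(u+v)=-0.9716340 dn(u+v)=0.9919754

sn u = -0.7666862191418269, cn u = -0.6420219944659299, dn u = 0.9121389220222336
sn v = -0.6061646323911336, cn v = 0.7953391970965104, dn v = 0.9460351261349437
m = k² = 0.285812128996
D = 1 − m·sn²u·sn²v = 0.9382698751267491
sn(u+v) = (sn u·cn v·dn v + sn v·cn u·dn u)/D = -0.2218910981342805/0.9382698751267491 = -0.2364896326915597
cn(u+v) = (cn u·cn v − sn u·sn v·dn u·dn v)/D = -0.9116549232791585/0.9382698751267491 = -0.9716340121822677
dn(u+v) = (dn u·dn v − m·sn u·sn v·cn u·cn v)/D = 0.9307406781299513/0.9382698751267491 = 0.9919754463013312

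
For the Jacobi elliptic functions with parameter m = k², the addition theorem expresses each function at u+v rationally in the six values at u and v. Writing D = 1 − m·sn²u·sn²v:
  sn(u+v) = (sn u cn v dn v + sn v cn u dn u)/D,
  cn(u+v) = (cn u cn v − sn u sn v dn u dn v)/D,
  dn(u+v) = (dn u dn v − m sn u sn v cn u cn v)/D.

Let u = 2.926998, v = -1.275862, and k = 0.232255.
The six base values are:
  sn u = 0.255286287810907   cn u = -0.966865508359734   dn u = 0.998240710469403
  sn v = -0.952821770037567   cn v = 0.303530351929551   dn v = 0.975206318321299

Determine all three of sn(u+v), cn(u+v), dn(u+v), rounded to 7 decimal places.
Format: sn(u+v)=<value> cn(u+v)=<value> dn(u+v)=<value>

m = k² = 0.053942385025
D = 1 − m·sn²u·sn²v = 0.9968083999471781
sn(u+v) = (sn u·cn v·dn v + sn v·cn u·dn u)/D = 0.9951957040734439/0.9968083999471781 = 0.9983821405660108
cn(u+v) = (cn u·cn v − sn u·sn v·dn u·dn v)/D = -0.05667889200589344/0.9968083999471781 = -0.05686036755799501
dn(u+v) = (dn u·dn v − m·sn u·sn v·cn u·cn v)/D = 0.9696399674535716/0.9968083999471781 = 0.9727445791036209

sn(u+v)=0.9983821 cn(u+v)=-0.0568604 dn(u+v)=0.9727446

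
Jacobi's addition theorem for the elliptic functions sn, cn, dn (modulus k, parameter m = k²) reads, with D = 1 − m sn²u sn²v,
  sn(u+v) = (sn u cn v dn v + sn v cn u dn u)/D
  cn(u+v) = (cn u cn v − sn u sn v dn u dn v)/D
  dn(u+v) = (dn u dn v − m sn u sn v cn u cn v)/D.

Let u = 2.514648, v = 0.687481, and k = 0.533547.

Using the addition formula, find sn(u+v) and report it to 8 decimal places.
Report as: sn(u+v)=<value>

sn u = 0.7620994263808798, cn u = -0.647460009815227, dn u = 0.913599222987652
sn v = 0.6237390939131048, cn v = 0.7816326136520015, dn v = 0.9429995080252758
m = k² = 0.284672401209
D = 1 − m·sn²u·sn²v = 0.9356757747274696
sn(u+v) = (sn u·cn v·dn v + sn v·cn u·dn u)/D = 0.1927741114364544/0.9356757747274696 = 0.2060266137515454

sn(u+v)=0.20602661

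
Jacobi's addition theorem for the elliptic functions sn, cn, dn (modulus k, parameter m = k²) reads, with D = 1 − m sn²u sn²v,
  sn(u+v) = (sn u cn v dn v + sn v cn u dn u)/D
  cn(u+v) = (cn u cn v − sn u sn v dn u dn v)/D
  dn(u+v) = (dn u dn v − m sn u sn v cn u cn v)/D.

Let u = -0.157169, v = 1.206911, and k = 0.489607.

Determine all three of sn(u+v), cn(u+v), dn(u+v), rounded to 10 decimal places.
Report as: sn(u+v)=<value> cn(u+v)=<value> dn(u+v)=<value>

sn(u+v)=0.8483216364 cn(u+v)=0.5294812567 dn(u+v)=0.9096643260

sn u = -0.1563703290107607, cn u = 0.9876984966097025, dn u = 0.9970649754277076
sn v = 0.9146005397553183, cn v = 0.4043585694396502, dn v = 0.8941363393736493
m = k² = 0.239715014449
D = 1 − m·sn²u·sn²v = 0.9950969441155219
sn(u+v) = (sn u·cn v·dn v + sn v·cn u·dn u)/D = 0.8441622680181106/0.9950969441155219 = 0.848321636409438
cn(u+v) = (cn u·cn v − sn u·sn v·dn u·dn v)/D = 0.5268851805114372/0.9950969441155219 = 0.5294812567028349
dn(u+v) = (dn u·dn v − m·sn u·sn v·cn u·cn v)/D = 0.9052041909889925/0.9950969441155219 = 0.9096643260155629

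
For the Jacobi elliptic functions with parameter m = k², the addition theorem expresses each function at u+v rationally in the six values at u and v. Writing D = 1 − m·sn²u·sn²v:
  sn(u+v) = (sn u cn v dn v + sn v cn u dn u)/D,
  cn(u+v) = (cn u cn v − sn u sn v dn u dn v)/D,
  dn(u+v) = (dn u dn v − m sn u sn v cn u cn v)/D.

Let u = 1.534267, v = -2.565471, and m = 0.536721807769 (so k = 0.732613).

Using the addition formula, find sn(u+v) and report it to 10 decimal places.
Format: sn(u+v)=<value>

sn(u+v)=-0.8148921657

sn u = 0.9707679708423099, cn u = 0.2400198883149147, dn u = 0.7029925265087195
sn v = -0.8867256996624531, cn v = -0.4622959372070374, dn v = 0.7602532822647023
m = k² = 0.536721807769
D = 1 − m·sn²u·sn²v = 0.6022971430169473
sn(u+v) = (sn u·cn v·dn v + sn v·cn u·dn u)/D = -0.4908072232939156/0.6022971430169473 = -0.8148921657430234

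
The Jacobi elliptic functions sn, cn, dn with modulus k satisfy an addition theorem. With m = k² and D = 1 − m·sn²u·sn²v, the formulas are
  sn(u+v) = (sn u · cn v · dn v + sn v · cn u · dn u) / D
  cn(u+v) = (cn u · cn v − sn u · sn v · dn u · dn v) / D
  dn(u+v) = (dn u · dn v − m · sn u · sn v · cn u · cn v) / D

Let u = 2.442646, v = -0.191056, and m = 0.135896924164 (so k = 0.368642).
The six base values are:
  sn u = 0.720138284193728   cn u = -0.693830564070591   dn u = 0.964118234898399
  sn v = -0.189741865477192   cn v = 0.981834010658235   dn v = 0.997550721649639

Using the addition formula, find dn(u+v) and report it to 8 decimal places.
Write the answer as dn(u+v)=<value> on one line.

dn(u+v)=0.95152141

m = k² = 0.135896924164
D = 1 − m·sn²u·sn²v = 0.9974627237246536
dn(u+v) = (dn u·dn v − m·sn u·sn v·cn u·cn v)/D = 0.9491071419665266/0.9974627237246536 = 0.9515214146774718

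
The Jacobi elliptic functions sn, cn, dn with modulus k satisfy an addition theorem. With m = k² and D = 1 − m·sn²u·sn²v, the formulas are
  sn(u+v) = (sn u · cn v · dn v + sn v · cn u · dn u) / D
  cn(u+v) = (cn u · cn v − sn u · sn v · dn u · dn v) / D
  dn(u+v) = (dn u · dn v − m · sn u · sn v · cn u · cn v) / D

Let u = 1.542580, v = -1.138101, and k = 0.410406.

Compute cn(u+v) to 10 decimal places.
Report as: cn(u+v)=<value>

sn u = 0.9957196907664318, cn u = 0.09242454987719147, dn u = 0.9126914706898698
sn v = -0.8940195480837964, cn v = 0.4480279540877382, dn v = 0.9302560550057596
m = k² = 0.168433084836
D = 1 − m·sn²u·sn²v = 0.8665263233219444
cn(u+v) = (cn u·cn v − sn u·sn v·dn u·dn v)/D = 0.7972152565713544/0.8665263233219444 = 0.9200127395035425

cn(u+v)=0.9200127395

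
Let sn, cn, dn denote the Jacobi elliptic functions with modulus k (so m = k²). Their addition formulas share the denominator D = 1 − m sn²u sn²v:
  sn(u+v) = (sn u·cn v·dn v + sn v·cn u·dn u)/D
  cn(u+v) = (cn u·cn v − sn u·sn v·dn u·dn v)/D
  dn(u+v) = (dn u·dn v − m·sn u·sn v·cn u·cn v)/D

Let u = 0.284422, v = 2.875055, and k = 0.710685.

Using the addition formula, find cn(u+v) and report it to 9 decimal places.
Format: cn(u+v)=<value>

cn(u+v)=-0.855798344

sn u = 0.2787765207750934, cn u = 0.9603560024618651, dn u = 0.9801773092377713
sn v = 0.7163462906802165, cn v = -0.6977449332160677, dn v = 0.8607094102766309
m = k² = 0.505073169225
D = 1 − m·sn²u·sn²v = 0.9798575303283816
cn(u+v) = (cn u·cn v − sn u·sn v·dn u·dn v)/D = -0.8385604514644958/0.9798575303283816 = -0.8557983436464149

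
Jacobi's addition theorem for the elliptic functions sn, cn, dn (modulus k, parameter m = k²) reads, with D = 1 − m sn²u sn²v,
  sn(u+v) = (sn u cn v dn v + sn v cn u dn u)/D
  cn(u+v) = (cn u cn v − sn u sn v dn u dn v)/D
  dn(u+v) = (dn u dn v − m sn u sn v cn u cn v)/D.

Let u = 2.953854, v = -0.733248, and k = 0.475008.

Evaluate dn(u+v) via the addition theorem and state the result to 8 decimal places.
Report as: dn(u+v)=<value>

dn(u+v)=0.90765302

sn u = 0.379747513753155, cn u = -0.9250901717120863, dn u = 0.9835964287777725
sn v = -0.6593729503791777, cn v = 0.7518160096115661, dn v = 0.9496847413954269
m = k² = 0.225632600064
D = 1 − m·sn²u·sn²v = 0.9858533378991372
dn(u+v) = (dn u·dn v − m·sn u·sn v·cn u·cn v)/D = 0.8948127634922429/0.9858533378991372 = 0.9076530241294282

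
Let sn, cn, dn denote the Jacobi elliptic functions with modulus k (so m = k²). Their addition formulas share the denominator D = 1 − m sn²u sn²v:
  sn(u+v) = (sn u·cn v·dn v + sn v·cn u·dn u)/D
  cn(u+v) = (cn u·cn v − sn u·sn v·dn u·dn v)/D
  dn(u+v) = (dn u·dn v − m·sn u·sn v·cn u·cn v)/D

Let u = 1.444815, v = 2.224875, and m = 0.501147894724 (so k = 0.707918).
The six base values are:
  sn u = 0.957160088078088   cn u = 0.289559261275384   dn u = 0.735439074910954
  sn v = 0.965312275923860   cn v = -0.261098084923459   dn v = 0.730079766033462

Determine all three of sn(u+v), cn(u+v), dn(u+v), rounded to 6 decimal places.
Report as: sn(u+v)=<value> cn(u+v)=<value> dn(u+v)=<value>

m = k² = 0.501147894724
D = 1 − m·sn²u·sn²v = 0.5721704965139511
sn(u+v) = (sn u·cn v·dn v + sn v·cn u·dn u)/D = 0.02311015287190503/0.5721704965139511 = 0.04039032598274059
cn(u+v) = (cn u·cn v − sn u·sn v·dn u·dn v)/D = -0.5717035927080208/0.5721704965139511 = -0.9991839778374191
dn(u+v) = (dn u·dn v − m·sn u·sn v·cn u·cn v)/D = 0.5719365562992834/0.5721704965139511 = 0.9995911354813066

sn(u+v)=0.040390 cn(u+v)=-0.999184 dn(u+v)=0.999591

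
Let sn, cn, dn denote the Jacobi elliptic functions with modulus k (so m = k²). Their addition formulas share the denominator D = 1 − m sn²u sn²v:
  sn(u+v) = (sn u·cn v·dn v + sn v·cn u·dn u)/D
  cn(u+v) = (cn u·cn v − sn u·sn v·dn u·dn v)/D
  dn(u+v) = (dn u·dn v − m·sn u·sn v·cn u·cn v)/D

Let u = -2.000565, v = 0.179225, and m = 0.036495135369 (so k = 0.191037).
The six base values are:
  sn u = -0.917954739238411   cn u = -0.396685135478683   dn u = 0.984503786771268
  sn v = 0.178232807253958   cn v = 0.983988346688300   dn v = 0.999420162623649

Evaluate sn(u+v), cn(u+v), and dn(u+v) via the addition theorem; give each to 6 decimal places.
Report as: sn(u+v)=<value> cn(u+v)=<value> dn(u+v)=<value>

m = k² = 0.036495135369
D = 1 − m·sn²u·sn²v = 0.9990230939243233
sn(u+v) = (sn u·cn v·dn v + sn v·cn u·dn u)/D = -0.9723397114581196/0.9990230939243233 = -0.9732905248852785
cn(u+v) = (cn u·cn v − sn u·sn v·dn u·dn v)/D = -0.2293526274444402/0.9990230939243233 = -0.2295769025153424
dn(u+v) = (dn u·dn v − m·sn u·sn v·cn u·cn v)/D = 0.9816022700943379/0.9990230939243233 = 0.9825621410196299

sn(u+v)=-0.973291 cn(u+v)=-0.229577 dn(u+v)=0.982562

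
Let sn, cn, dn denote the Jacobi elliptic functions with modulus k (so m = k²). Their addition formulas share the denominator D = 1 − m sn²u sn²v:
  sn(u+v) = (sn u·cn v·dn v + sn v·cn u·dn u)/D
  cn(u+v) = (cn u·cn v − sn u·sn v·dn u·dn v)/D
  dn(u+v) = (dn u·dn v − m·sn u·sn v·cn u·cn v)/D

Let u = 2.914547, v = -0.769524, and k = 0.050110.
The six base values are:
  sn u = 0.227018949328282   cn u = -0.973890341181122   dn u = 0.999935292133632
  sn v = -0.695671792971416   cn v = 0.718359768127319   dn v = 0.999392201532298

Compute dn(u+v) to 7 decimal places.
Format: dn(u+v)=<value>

dn(u+v)=0.9991127

m = k² = 0.0025110121
D = 1 − m·sn²u·sn²v = 0.9999373700862734
dn(u+v) = (dn u·dn v − m·sn u·sn v·cn u·cn v)/D = 0.9990500940851809/0.9999373700862734 = 0.9991126684254075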